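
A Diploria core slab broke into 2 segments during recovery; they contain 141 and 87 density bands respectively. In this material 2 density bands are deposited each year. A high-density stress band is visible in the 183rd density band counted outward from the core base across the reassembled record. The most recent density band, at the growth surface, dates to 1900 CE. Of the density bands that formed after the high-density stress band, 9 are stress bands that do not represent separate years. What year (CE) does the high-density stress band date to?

Total density bands = 141 + 87 = 228.
Between density band 183 and the growth surface there are 228 − 183 = 45 density bands.
Removing the 9 false density bands leaves 45 − 9 = 36 true density bands beyond the high-density stress band.
Dividing by 2 density bands per year: 36 / 2 = 18 years.
The density band at the growth surface is 1900 CE, so the high-density stress band dates to 1900 − 18 = 1882 CE.

1882 CE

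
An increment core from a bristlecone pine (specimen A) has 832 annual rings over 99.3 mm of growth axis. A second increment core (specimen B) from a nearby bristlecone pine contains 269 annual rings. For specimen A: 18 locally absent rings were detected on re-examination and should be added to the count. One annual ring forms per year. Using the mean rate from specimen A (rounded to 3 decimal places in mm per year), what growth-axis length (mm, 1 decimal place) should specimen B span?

Specimen A: true annual ring count = 832 + 18 = 850.
A: 99.3 mm over 850 years gives 99.3 / 850 ≈ 0.117 mm/year.
B's length ≈ 0.117 × 269 = 31.5 mm.

31.5 mm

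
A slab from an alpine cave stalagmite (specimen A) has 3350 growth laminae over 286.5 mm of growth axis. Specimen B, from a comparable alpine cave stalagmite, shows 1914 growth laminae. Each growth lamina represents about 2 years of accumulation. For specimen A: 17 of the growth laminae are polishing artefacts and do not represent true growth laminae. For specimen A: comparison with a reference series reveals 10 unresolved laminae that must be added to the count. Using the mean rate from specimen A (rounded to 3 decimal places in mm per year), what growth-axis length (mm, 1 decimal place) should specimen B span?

164.6 mm

Specimen A: after corrections the count is 3350 − 17 + 10 = 3343 growth laminae.
Specimen A: multiplying by 2 years per growth lamina: 3343 × 2 = 6686 years.
A: 286.5 mm over 6686 years gives 286.5 / 6686 ≈ 0.043 mm per year.
Specimen B: 1914 growth laminae at 2 years each span 1914 × 2 = 3828 years. For B, 0.043 mm/year × 3828 years = 164.6 mm.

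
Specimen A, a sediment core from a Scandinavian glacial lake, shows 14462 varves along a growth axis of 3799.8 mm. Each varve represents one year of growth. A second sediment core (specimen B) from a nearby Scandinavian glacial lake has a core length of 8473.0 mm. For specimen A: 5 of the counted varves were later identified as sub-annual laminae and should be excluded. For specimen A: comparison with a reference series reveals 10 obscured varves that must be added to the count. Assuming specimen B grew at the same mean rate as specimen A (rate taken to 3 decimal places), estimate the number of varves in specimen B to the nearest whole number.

Specimen A: adjusted count: 14462 − 5 + 10 = 14467 varves.
A: Extension rate ≈ 3799.8 / 14467 = 0.263 mm/yr.
Specimen B: 8473.0 mm / 0.263 mm per year = 32216.73 years ≈ 32217 varves.

32217 varves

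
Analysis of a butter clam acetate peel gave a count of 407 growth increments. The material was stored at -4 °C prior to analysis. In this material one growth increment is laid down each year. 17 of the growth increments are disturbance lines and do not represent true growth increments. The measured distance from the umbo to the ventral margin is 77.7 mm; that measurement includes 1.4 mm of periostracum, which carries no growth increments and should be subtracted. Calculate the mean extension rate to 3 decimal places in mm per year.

Adjusted count: 407 − 17 = 390 growth increments.
Net length = 77.7 − 1.4 = 76.3 mm.
Mean rate = 76.3 mm / 390 years ≈ 0.196 mm per year.

0.196 mm per year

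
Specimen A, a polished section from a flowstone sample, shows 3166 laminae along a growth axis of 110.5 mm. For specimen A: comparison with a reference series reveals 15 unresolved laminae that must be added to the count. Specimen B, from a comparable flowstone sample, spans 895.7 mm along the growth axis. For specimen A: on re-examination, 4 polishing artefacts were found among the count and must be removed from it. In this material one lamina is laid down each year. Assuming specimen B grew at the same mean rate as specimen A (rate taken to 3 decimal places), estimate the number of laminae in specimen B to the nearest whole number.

Specimen A: adjusted count: 3166 − 4 + 15 = 3177 laminae.
A: Extension rate ≈ 110.5 / 3177 = 0.035 mm/year.
For B, 895.7 / 0.035 = 25591.43 years ≈ 25591 laminae.

25591 laminae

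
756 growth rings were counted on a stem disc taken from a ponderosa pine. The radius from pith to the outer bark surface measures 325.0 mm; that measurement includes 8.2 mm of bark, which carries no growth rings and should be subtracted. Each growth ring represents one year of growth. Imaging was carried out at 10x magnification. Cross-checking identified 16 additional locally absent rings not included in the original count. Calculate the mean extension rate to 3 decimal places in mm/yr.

Adjusted count: 756 + 16 = 772 growth rings.
Removing the 8.2 mm offcut leaves 325.0 − 8.2 = 316.8 mm.
316.8 mm over 772 years gives 316.8 / 772 ≈ 0.410 mm/yr.

0.410 mm/yr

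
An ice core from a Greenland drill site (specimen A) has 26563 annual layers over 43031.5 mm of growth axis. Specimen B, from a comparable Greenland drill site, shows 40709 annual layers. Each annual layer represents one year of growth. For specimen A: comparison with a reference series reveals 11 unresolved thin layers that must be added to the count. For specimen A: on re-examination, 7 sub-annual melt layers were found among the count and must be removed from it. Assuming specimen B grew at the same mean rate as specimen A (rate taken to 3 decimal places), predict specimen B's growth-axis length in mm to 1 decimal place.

65948.6 mm

Specimen A: adjusted count: 26563 − 7 + 11 = 26567 annual layers.
A: 43031.5 mm over 26567 years gives 43031.5 / 26567 ≈ 1.620 mm/year.
For B, 1.620 mm/year × 40709 years = 65948.6 mm.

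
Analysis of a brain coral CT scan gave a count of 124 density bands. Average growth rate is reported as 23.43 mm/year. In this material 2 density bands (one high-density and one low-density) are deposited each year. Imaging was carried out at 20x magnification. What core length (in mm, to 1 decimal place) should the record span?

Dividing by 2 density bands per year: 124 / 2 = 62 years.
Predicted length = 23.43 mm/year × 62 years = 1452.7 mm.

1452.7 mm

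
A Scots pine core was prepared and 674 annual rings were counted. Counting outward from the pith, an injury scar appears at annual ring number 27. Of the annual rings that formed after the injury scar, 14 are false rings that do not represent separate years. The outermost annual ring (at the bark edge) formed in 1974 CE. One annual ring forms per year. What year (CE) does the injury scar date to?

1341 CE

Between annual ring 27 and the bark edge there are 674 − 27 = 647 annual rings.
Removing the 14 false annual rings leaves 647 − 14 = 633 true annual rings beyond the injury scar.
Counting back 633 years from 1974 CE places the injury scar in 1974 − 633 = 1341 CE.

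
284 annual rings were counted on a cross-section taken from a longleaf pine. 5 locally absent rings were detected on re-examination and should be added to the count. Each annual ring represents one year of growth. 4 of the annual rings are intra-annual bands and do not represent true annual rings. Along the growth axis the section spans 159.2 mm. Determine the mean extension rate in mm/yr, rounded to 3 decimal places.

0.559 mm/yr

After corrections the count is 284 − 4 + 5 = 285 annual rings.
159.2 mm over 285 years gives 159.2 / 285 ≈ 0.559 mm/yr.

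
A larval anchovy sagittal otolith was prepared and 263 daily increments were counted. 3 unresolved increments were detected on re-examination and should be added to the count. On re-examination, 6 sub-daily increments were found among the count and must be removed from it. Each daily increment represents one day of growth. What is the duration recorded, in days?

Adjusted count: 263 − 6 + 3 = 260 daily increments.
At one daily increment per day, that is 260 days.

260 days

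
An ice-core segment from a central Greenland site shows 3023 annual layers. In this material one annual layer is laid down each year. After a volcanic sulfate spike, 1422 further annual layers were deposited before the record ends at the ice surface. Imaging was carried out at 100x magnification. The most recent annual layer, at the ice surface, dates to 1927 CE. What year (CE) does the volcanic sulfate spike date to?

1422 annual layers post-date the volcanic sulfate spike.
The annual layer at the ice surface is 1927 CE, so the volcanic sulfate spike dates to 1927 − 1422 = 505 CE.

505 CE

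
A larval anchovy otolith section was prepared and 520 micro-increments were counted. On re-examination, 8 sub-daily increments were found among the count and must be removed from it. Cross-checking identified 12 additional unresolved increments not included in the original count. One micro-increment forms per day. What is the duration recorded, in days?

After corrections the count is 520 − 8 + 12 = 524 micro-increments.
With a one-to-one micro-increment periodicity this is 524 days.

524 d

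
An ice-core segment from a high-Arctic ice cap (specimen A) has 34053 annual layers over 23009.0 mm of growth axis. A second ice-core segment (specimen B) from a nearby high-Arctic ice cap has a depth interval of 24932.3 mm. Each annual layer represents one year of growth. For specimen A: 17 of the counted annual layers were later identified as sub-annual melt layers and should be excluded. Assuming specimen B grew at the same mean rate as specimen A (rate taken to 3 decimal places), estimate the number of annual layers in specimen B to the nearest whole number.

36882 annual layers

Specimen A: adjusted count: 34053 − 17 = 34036 annual layers.
A: Mean rate = 23009.0 mm / 34036 years ≈ 0.676 mm/yr.
Specimen B: 24932.3 mm / 0.676 mm per year = 36882.10 years ≈ 36882 annual layers.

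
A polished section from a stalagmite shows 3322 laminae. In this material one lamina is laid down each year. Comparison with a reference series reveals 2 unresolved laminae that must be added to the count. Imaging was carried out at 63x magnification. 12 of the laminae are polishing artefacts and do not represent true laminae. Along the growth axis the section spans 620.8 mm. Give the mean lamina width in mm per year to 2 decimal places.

0.19 mm per year

After corrections the count is 3322 − 12 + 2 = 3312 laminae.
620.8 mm over 3312 years gives 620.8 / 3312 ≈ 0.19 mm per year.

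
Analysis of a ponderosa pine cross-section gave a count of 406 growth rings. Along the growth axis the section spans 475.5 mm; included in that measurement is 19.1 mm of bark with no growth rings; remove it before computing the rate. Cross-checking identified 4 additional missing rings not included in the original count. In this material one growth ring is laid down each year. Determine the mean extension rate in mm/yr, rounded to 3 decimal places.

1.113 mm/yr

Correcting the raw count gives 406 + 4 = 410 true growth rings.
Net length = 475.5 − 19.1 = 456.4 mm.
Extension rate ≈ 456.4 / 410 = 1.113 mm/yr.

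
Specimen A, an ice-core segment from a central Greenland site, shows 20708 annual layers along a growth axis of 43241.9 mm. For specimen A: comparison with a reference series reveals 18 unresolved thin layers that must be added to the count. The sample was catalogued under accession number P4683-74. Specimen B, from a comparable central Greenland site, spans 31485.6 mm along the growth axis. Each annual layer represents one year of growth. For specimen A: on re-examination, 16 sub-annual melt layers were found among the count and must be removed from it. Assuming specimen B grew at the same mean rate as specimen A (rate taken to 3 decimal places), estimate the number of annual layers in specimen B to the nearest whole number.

15079 annual layers

Specimen A: adjusted count: 20708 − 16 + 18 = 20710 annual layers.
A: 43241.9 mm over 20710 years gives 43241.9 / 20710 ≈ 2.088 mm/year.
B spans 31485.6 / 2.088 = 15079.31 years ≈ 15079 annual layers.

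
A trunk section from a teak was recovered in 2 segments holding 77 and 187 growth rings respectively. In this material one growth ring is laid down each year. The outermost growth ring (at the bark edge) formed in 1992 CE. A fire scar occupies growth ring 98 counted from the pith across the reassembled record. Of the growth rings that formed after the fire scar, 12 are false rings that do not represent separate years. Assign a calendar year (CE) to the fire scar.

1838 CE

Total growth rings = 77 + 187 = 264.
The fire scar sits at growth ring 98 from the pith, so 264 − 98 = 166 growth rings formed after it.
Excluding 12 false growth rings: 166 − 12 = 154.
1992 − 154 = 1838 CE.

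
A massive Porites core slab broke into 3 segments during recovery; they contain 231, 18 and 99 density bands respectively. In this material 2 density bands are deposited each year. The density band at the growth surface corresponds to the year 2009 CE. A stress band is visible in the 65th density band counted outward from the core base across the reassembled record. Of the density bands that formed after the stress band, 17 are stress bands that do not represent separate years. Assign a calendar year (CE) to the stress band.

Total density bands = 231 + 18 + 99 = 348.
The stress band sits at density band 65 from the core base, so 348 − 65 = 283 density bands formed after it.
283 − 17 false = 266 true density bands after the stress band.
266 density bands at 2 per year is 266 / 2 = 133 years.
2009 − 133 = 1876 CE.

1876 CE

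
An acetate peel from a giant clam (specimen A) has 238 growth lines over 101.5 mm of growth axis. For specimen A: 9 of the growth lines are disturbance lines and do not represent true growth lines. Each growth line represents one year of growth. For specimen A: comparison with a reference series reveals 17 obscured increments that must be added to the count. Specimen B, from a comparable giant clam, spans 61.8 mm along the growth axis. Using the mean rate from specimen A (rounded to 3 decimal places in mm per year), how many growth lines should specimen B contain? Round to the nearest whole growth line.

150 growth lines

Specimen A: true growth line count = 238 − 9 + 17 = 246.
A: Mean rate = 101.5 mm / 246 years ≈ 0.413 mm/yr.
For B, 61.8 / 0.413 = 149.64 years ≈ 150 growth lines.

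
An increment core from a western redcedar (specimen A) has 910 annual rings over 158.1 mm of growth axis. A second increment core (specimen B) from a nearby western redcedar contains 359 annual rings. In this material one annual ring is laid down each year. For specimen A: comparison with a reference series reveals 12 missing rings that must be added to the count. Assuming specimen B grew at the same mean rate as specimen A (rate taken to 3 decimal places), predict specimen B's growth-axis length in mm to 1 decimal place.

61.4 mm

Specimen A: correcting the raw count gives 910 + 12 = 922 true annual rings.
A: Mean rate = 158.1 mm / 922 years ≈ 0.171 mm/year.
For B, 0.171 mm/year × 359 years = 61.4 mm.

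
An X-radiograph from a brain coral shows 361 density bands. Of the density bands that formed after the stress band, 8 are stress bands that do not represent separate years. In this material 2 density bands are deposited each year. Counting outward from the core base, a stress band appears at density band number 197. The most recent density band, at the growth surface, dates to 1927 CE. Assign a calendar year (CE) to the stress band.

1849 CE

The stress band sits at density band 197 from the core base, so 361 − 197 = 164 density bands formed after it.
Removing the 8 false density bands leaves 164 − 8 = 156 true density bands beyond the stress band.
156 density bands at 2 per year is 156 / 2 = 78 years.
The density band at the growth surface is 1927 CE, so the stress band dates to 1927 − 78 = 1849 CE.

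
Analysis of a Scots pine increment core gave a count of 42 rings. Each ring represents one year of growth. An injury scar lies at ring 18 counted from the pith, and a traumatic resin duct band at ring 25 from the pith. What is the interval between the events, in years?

7 yr

Separation: 25 − 18 = 7 rings.
That is 7 years at one ring per year.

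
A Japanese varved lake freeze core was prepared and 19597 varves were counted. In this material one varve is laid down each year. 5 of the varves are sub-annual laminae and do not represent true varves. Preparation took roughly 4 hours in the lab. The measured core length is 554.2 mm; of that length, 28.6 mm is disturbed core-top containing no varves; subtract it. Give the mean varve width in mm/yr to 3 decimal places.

0.027 mm/yr

Correcting the raw count gives 19597 − 5 = 19592 true varves.
The growth record spans 554.2 − 28.6 = 525.6 mm.
525.6 mm over 19592 years gives 525.6 / 19592 ≈ 0.027 mm/yr.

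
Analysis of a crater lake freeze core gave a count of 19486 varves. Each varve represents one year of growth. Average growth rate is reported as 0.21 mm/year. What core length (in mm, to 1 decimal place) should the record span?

19486 years of growth are recorded.
19486 years at 0.21 mm/year gives 0.21 × 19486 = 4092.1 mm.

4092.1 mm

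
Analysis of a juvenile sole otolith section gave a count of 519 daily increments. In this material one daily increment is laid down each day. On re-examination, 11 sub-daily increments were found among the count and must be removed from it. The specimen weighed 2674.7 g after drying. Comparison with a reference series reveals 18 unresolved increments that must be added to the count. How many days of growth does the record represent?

After corrections the count is 519 − 11 + 18 = 526 daily increments.
With a one-to-one daily increment periodicity this is 526 days.

526 days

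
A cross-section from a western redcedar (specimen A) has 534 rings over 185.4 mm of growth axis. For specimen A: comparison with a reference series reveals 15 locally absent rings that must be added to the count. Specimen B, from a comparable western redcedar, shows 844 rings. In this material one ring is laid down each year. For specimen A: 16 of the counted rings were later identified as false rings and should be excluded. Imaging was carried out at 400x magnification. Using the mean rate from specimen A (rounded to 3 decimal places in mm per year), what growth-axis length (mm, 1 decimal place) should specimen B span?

Specimen A: adjusted count: 534 − 16 + 15 = 533 rings.
A: Mean rate = 185.4 mm / 533 years ≈ 0.348 mm/year.
B's length ≈ 0.348 × 844 = 293.7 mm.

293.7 mm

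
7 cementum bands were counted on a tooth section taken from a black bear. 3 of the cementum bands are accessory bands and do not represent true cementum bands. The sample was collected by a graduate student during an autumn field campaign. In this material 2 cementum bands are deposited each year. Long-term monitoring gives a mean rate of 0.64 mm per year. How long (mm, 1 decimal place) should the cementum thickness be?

1.3 mm

Adjusted count: 7 − 3 = 4 cementum bands.
4 cementum bands at 2 per year is 4 / 2 = 2 years.
2 years at 0.64 mm/year gives 0.64 × 2 = 1.3 mm.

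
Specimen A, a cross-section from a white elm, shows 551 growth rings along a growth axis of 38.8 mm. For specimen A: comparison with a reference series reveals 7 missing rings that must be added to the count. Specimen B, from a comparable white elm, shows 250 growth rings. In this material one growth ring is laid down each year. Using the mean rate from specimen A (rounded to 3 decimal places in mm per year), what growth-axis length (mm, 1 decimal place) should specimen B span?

17.5 mm

Specimen A: after corrections the count is 551 + 7 = 558 growth rings.
A: 38.8 mm over 558 years gives 38.8 / 558 ≈ 0.070 mm per year.
Length of B = 0.070 × 250 = 17.5 mm.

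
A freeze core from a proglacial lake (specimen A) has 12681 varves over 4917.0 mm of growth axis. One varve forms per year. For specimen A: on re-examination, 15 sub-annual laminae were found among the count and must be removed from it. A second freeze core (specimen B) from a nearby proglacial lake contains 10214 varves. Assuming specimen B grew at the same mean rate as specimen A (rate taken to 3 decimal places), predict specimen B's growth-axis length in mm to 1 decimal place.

Specimen A: after corrections the count is 12681 − 15 = 12666 varves.
A: Extension rate ≈ 4917.0 / 12666 = 0.388 mm/yr.
Length of B = 0.388 × 10214 = 3963.0 mm.

3963.0 mm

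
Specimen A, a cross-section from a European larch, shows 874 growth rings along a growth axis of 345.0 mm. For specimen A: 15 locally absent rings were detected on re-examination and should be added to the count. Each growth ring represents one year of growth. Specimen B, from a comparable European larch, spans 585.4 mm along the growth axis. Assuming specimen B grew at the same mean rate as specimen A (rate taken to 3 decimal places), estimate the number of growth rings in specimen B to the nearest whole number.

Specimen A: after corrections the count is 874 + 15 = 889 growth rings.
A: 345.0 mm over 889 years gives 345.0 / 889 ≈ 0.388 mm/year.
Specimen B: 585.4 mm / 0.388 mm per year = 1508.76 years ≈ 1509 growth rings.

1509 growth rings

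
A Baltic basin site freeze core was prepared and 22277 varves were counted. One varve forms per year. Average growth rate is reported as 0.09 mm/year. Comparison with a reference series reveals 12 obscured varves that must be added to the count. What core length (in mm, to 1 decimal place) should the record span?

2006.0 mm

After corrections the count is 22277 + 12 = 22289 varves.
Length ≈ 0.09 × 22289 = 2006.0 mm.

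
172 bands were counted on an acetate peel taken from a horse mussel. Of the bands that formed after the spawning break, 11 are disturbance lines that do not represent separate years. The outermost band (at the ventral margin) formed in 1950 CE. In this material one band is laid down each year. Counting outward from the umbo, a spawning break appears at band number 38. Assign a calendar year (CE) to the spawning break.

172 − 38 = 134 bands lie beyond the spawning break toward the ventral margin.
134 − 11 false = 123 true bands after the spawning break.
The band at the ventral margin is 1950 CE, so the spawning break dates to 1950 − 123 = 1827 CE.

1827 CE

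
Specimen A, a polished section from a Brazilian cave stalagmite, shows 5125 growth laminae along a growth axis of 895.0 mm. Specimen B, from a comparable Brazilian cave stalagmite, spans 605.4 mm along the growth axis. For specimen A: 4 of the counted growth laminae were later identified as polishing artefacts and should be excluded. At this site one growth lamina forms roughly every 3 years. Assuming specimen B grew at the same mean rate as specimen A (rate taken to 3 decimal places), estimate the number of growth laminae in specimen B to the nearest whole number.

Specimen A: adjusted count: 5125 − 4 = 5121 growth laminae.
Specimen A: 5121 growth laminae at 3 years each span 5121 × 3 = 15363 years.
A: 895.0 mm over 15363 years gives 895.0 / 15363 ≈ 0.058 mm/yr.
Specimen B: 605.4 mm / 0.058 mm per year = 10437.93 years; at 3 years per growth lamina that is 10437.93 / 3 ≈ 3479 growth laminae.

3479 growth laminae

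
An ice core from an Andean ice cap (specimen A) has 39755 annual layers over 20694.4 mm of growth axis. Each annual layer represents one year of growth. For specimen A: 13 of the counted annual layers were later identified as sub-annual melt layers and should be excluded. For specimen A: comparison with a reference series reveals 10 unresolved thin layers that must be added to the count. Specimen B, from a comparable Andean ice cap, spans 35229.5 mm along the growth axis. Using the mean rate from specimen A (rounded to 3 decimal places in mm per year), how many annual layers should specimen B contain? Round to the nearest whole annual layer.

Specimen A: true annual layer count = 39755 − 13 + 10 = 39752.
A: 20694.4 mm over 39752 years gives 20694.4 / 39752 ≈ 0.521 mm per year.
For B, 35229.5 / 0.521 = 67619.00 years ≈ 67619 annual layers.

67619 annual layers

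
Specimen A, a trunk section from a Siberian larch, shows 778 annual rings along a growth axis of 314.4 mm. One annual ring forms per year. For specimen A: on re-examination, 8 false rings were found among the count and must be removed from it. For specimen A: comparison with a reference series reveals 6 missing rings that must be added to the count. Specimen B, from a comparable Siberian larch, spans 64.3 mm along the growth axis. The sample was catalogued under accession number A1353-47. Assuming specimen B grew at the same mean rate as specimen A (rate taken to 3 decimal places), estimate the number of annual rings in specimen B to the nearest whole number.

159 annual rings

Specimen A: adjusted count: 778 − 8 + 6 = 776 annual rings.
A: Mean rate = 314.4 mm / 776 years ≈ 0.405 mm per year.
B spans 64.3 / 0.405 = 158.77 years ≈ 159 annual rings.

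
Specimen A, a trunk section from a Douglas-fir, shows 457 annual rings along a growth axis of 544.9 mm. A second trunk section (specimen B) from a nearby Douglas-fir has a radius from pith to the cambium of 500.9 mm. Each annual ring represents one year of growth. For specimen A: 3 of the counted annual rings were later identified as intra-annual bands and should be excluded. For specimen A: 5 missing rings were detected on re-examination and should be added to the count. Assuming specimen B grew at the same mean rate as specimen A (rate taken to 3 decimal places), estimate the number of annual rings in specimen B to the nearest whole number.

422 annual rings

Specimen A: correcting the raw count gives 457 − 3 + 5 = 459 true annual rings.
A: Mean rate = 544.9 mm / 459 years ≈ 1.187 mm/year.
Specimen B: 500.9 mm / 1.187 mm per year = 421.99 years ≈ 422 annual rings.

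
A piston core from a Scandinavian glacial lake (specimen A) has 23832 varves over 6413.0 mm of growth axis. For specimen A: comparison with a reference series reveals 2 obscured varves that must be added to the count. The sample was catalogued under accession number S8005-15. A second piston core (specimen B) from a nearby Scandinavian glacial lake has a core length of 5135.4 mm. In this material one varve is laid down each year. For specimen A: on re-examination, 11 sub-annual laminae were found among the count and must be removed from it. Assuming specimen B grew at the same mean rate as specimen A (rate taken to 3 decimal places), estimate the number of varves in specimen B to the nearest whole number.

Specimen A: true varve count = 23832 − 11 + 2 = 23823.
A: Mean rate = 6413.0 mm / 23823 years ≈ 0.269 mm/year.
Specimen B: 5135.4 mm / 0.269 mm per year = 19090.71 years ≈ 19091 varves.

19091 varves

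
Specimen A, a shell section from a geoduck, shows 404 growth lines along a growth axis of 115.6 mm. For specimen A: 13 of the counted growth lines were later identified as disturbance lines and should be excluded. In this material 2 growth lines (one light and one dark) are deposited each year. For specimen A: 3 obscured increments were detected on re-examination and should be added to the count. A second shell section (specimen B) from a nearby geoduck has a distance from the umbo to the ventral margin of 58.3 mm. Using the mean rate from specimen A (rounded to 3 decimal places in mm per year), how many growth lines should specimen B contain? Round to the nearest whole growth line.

199 growth lines

Specimen A: true growth line count = 404 − 13 + 3 = 394.
Specimen A: dividing by 2 growth lines per year: 394 / 2 = 197 years.
A: 115.6 mm over 197 years gives 115.6 / 197 ≈ 0.587 mm/year.
For B, 58.3 / 0.587 = 99.32 years; at 2 growth lines per year that is 99.32 × 2 ≈ 199 growth lines.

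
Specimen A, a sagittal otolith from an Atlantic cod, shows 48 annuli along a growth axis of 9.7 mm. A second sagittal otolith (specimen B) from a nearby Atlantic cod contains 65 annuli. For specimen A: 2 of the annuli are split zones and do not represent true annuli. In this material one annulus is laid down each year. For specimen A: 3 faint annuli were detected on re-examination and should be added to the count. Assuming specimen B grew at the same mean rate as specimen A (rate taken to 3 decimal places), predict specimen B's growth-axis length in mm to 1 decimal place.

Specimen A: correcting the raw count gives 48 − 2 + 3 = 49 true annuli.
A: Extension rate ≈ 9.7 / 49 = 0.198 mm/year.
Length of B = 0.198 × 65 = 12.9 mm.

12.9 mm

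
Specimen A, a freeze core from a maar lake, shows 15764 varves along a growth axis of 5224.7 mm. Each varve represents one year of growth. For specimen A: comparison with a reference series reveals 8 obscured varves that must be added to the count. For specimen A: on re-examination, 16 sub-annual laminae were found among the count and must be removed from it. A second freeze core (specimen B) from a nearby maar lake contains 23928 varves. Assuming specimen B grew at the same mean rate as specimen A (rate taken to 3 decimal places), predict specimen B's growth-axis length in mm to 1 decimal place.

7944.1 mm

Specimen A: true varve count = 15764 − 16 + 8 = 15756.
A: 5224.7 mm over 15756 years gives 5224.7 / 15756 ≈ 0.332 mm/year.
B's length ≈ 0.332 × 23928 = 7944.1 mm.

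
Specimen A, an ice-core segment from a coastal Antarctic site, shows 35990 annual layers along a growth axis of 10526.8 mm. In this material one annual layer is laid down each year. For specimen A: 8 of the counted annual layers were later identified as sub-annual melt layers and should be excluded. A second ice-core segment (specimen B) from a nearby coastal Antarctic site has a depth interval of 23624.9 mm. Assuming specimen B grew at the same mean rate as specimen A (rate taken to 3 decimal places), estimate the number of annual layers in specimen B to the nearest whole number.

80631 annual layers

Specimen A: after corrections the count is 35990 − 8 = 35982 annual layers.
A: 10526.8 mm over 35982 years gives 10526.8 / 35982 ≈ 0.293 mm/yr.
For B, 23624.9 / 0.293 = 80631.06 years ≈ 80631 annual layers.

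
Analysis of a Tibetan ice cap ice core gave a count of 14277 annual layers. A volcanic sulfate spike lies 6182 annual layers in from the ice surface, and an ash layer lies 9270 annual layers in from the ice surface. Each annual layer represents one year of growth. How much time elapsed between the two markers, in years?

Separation: 9270 − 6182 = 3088 annual layers.
At one annual layer per year, 3088 years elapsed between them.

3088 years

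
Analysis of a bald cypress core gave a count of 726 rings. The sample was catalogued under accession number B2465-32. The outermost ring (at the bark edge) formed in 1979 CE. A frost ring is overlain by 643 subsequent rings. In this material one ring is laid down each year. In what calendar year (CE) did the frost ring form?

1336 CE

There are 643 rings younger than the frost ring.
The ring at the bark edge is 1979 CE, so the frost ring dates to 1979 − 643 = 1336 CE.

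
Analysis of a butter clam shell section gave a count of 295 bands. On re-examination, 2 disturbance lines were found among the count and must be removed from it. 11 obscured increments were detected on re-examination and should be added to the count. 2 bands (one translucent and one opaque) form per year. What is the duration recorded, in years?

152 years

Correcting the raw count gives 295 − 2 + 11 = 304 true bands.
With 2 bands per year, 304 / 2 = 152 years.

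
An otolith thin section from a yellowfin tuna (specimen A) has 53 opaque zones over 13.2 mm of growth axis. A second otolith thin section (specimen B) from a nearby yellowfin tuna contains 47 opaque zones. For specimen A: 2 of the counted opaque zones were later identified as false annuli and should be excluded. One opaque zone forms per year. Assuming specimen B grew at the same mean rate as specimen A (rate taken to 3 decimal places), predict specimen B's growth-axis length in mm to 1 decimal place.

Specimen A: adjusted count: 53 − 2 = 51 opaque zones.
A: 13.2 mm over 51 years gives 13.2 / 51 ≈ 0.259 mm per year.
B's length ≈ 0.259 × 47 = 12.2 mm.

12.2 mm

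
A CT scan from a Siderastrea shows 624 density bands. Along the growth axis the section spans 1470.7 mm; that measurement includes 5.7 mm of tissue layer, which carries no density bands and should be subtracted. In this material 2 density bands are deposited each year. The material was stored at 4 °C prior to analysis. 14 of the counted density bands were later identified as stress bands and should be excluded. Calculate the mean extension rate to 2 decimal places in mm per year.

4.80 mm per year

True density band count = 624 − 14 = 610.
610 density bands at 2 per year is 610 / 2 = 305 years.
Removing the 5.7 mm offcut leaves 1470.7 − 5.7 = 1465.0 mm.
Extension rate ≈ 1465.0 / 305 = 4.80 mm per year.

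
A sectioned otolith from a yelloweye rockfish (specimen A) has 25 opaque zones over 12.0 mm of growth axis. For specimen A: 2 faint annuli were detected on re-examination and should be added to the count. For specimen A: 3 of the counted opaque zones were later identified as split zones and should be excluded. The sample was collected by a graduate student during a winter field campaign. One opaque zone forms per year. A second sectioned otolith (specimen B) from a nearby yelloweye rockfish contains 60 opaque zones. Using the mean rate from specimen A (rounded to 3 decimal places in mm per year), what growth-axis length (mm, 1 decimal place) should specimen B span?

30.0 mm

Specimen A: adjusted count: 25 − 3 + 2 = 24 opaque zones.
A: Mean rate = 12.0 mm / 24 years ≈ 0.500 mm/yr.
For B, 0.500 mm/year × 60 years = 30.0 mm.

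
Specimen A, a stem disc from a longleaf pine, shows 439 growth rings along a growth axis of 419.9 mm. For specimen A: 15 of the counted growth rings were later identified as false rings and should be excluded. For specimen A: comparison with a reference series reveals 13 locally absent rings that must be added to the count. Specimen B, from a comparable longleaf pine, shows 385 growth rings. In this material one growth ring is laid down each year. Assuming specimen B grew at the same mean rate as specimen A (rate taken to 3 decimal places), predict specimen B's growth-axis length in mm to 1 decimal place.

Specimen A: true growth ring count = 439 − 15 + 13 = 437.
A: 419.9 mm over 437 years gives 419.9 / 437 ≈ 0.961 mm/year.
B's length ≈ 0.961 × 385 = 370.0 mm.

370.0 mm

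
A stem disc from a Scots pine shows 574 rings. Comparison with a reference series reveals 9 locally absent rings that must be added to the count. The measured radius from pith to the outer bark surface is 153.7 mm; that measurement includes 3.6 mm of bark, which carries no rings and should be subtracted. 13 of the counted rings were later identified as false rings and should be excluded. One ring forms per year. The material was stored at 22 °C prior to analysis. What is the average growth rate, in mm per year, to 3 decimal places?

0.263 mm per year

True ring count = 574 − 13 + 9 = 570.
The growth record spans 153.7 − 3.6 = 150.1 mm.
Extension rate ≈ 150.1 / 570 = 0.263 mm per year.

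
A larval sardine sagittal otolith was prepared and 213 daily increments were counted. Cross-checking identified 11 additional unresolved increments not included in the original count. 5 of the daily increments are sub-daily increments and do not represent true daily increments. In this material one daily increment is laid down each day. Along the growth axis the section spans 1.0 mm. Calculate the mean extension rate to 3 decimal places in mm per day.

0.005 mm per day

Adjusted count: 213 − 5 + 11 = 219 daily increments.
Mean rate = 1.0 mm / 219 days ≈ 0.005 mm per day.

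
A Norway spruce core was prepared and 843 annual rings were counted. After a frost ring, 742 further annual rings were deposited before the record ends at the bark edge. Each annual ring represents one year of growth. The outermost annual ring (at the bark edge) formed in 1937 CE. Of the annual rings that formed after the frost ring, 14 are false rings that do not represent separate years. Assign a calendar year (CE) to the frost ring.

742 annual rings post-date the frost ring.
Removing the 14 false annual rings leaves 742 − 14 = 728 true annual rings beyond the frost ring.
The annual ring at the bark edge is 1937 CE, so the frost ring dates to 1937 − 728 = 1209 CE.

1209 CE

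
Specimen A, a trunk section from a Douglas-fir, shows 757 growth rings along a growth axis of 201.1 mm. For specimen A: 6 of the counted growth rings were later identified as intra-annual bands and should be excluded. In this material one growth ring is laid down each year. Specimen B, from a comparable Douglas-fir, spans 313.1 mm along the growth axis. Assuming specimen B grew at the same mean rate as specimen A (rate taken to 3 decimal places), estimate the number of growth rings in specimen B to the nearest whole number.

Specimen A: true growth ring count = 757 − 6 = 751.
A: Mean rate = 201.1 mm / 751 years ≈ 0.268 mm/yr.
Specimen B: 313.1 mm / 0.268 mm per year = 1168.28 years ≈ 1168 growth rings.

1168 growth rings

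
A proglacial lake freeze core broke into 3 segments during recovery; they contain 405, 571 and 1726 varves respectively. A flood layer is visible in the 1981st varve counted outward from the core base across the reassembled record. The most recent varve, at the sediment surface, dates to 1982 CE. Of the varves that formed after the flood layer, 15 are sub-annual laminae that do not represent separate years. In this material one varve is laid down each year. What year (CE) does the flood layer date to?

1276 CE

Total varves = 405 + 571 + 1726 = 2702.
Between varve 1981 and the sediment surface there are 2702 − 1981 = 721 varves.
721 − 15 false = 706 true varves after the flood layer.
Counting back 706 years from 1982 CE places the flood layer in 1982 − 706 = 1276 CE.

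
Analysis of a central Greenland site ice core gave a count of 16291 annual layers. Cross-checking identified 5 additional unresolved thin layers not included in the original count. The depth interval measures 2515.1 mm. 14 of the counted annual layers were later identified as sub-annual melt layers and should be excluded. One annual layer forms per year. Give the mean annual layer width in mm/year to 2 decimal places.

Adjusted count: 16291 − 14 + 5 = 16282 annual layers.
2515.1 mm over 16282 years gives 2515.1 / 16282 ≈ 0.15 mm/year.

0.15 mm/year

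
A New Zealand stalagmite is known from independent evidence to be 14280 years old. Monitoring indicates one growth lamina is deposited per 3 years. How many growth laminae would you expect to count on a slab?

At 3 years per growth lamina, 14280 / 3 = 4760 growth laminae are expected.
So 4760 growth laminae should be present.

4760 growth laminae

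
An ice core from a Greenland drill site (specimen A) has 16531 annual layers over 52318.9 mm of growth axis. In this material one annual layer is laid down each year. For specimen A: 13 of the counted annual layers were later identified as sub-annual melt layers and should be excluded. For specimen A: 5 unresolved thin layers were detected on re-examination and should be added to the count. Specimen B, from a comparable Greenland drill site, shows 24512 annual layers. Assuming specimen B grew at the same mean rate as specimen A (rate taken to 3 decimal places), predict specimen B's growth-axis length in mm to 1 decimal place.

77605.0 mm

Specimen A: correcting the raw count gives 16531 − 13 + 5 = 16523 true annual layers.
A: Mean rate = 52318.9 mm / 16523 years ≈ 3.166 mm per year.
For B, 3.166 mm/year × 24512 years = 77605.0 mm.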